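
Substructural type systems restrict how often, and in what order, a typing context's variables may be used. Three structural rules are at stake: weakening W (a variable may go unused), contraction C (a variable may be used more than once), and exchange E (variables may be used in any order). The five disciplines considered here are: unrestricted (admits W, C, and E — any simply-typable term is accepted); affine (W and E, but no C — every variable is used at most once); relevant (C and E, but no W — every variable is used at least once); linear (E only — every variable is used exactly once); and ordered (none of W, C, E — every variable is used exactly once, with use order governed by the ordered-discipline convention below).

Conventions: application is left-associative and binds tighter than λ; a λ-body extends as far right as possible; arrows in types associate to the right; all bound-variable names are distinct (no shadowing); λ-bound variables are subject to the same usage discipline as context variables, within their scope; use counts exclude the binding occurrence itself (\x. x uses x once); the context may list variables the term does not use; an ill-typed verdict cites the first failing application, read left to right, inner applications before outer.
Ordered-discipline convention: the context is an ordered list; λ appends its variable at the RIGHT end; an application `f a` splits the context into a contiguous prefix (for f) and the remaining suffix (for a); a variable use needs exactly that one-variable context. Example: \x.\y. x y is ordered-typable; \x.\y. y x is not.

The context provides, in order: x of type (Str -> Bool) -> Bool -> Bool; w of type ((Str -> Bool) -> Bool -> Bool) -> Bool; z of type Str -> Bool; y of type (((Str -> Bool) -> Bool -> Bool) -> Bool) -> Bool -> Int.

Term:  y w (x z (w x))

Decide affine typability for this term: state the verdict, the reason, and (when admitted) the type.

no — repeated use of x ×2, w ×2
use counts: x: 2×, w: 2×, z: 1×, y: 1×
order of uses: y, w, x, z, w, x
typing: well-typed — term : Int
summary: ordered ✗, linear ✗, affine ✗, relevant ✓, unrestricted ✓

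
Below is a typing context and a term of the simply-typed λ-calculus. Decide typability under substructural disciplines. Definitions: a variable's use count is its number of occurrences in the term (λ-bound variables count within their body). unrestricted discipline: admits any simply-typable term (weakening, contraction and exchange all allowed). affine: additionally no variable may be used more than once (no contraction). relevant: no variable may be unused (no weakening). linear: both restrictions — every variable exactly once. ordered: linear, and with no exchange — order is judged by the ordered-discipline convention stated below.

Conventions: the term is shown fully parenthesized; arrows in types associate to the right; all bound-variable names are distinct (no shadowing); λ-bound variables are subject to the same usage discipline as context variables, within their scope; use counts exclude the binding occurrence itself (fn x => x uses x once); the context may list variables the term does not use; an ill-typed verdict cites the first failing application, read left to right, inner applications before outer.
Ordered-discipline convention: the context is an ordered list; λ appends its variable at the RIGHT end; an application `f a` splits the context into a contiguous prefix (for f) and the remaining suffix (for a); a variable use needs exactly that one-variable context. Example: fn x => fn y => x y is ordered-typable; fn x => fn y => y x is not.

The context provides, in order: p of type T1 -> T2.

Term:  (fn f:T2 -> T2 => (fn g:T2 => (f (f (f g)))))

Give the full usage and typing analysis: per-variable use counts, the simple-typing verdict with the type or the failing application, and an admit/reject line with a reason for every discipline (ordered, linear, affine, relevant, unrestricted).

counts: p ×0; f [bound] ×3; g [bound] ×1
uses in reading order: f, f, f, g
typing: well-typed at (T2 -> T2) -> T2 -> T2
ordered: ✗ — f ×3 used more than once (contraction); p left unused
linear: ✗ — f ×3 used more than once (contraction); p left unused
affine: ✗ — f ×3 used more than once (contraction)
relevant: ✗ — p left unused
unrestricted: ✓ — well-typed at (T2 -> T2) -> T2 -> T2; no restrictions here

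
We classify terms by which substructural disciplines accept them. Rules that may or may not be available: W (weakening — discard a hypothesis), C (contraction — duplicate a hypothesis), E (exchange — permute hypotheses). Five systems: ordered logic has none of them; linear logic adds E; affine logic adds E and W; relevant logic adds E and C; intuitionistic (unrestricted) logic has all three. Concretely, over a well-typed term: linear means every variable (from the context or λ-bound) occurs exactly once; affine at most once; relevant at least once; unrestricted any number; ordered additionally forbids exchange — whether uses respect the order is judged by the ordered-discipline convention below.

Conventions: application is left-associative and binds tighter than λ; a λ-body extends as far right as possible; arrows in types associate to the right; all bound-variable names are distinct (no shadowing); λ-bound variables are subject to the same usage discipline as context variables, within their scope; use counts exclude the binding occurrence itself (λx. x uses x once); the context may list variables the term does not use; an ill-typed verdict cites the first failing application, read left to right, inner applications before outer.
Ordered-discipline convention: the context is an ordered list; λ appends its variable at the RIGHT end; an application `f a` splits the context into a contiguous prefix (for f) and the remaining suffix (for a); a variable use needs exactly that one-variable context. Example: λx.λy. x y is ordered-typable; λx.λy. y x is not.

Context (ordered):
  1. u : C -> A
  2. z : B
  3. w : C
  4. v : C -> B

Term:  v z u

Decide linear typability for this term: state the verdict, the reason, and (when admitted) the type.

no — a type mismatch blocks all five
counts: u ×1; z ×1; w ×0; v ×1
uses in reading order: v, z, u
typing: ill-typed: argument of type B where C is required
summary: ordered ✗, linear ✗, affine ✗, relevant ✗, unrestricted ✗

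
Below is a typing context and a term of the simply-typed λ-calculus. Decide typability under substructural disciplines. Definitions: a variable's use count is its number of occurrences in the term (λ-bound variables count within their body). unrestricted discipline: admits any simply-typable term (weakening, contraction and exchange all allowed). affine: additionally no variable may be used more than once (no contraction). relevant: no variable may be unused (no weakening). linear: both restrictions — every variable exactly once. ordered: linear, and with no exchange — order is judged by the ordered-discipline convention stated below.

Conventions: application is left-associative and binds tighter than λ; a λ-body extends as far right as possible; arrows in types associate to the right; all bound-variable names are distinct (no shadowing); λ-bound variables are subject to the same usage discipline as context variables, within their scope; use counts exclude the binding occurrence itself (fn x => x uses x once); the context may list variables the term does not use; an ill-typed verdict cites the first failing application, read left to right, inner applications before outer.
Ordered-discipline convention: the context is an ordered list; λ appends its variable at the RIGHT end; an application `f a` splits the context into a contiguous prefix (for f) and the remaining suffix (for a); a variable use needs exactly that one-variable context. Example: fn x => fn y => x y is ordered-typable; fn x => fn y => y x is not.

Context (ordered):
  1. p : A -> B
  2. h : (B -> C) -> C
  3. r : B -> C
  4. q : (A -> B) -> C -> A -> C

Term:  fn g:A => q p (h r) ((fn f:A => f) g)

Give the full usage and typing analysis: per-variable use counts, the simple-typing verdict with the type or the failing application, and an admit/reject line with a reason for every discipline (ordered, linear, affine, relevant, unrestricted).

use counts: p: 1×; h: 1×; r: 1×; q: 1×; g (λ-bound): 1×; f (λ-bound): 1×
uses in reading order: q, p, h, r, f, g
typing: well-typed at A -> C
ordered: ✗, use order q, p, h, r, f, g needs exchange
linear: ✓, exactly-once usage across p, h, r, q, g, f
affine: ✓, at most one use each (p, h, r, q, g, f)
relevant: ✓, p, h, r, q, g, f: all used, weakening unneeded
unrestricted: ✓, typability at A -> C is all that's needed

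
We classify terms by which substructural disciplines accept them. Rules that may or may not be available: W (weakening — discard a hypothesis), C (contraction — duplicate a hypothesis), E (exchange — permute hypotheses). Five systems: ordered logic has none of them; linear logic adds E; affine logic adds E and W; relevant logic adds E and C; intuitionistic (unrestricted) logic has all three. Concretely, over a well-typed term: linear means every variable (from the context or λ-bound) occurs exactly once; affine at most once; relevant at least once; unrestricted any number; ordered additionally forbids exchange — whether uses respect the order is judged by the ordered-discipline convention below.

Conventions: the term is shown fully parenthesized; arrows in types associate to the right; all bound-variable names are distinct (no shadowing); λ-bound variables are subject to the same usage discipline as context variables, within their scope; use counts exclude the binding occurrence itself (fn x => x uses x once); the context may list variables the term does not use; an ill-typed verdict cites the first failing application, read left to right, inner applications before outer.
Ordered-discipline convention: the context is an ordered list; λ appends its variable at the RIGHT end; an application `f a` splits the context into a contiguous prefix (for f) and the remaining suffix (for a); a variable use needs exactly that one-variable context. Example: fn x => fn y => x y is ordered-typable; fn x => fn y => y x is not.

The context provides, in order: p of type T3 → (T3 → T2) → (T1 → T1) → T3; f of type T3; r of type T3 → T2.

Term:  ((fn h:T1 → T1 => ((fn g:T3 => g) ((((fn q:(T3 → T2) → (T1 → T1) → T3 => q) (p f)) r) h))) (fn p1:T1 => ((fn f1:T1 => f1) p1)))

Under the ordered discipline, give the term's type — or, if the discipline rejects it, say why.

term : T3
usage: p=1; f=1; r=1; h [bound]=1; g [bound]=1; q [bound]=1; p1 [bound]=1; f1 [bound]=1
order of uses: g, q, p, f, r, h, f1, p1
typing: well-typed — term : T3
all disciplines: ordered ✓; linear ✓; affine ✓; relevant ✓; unrestricted ✓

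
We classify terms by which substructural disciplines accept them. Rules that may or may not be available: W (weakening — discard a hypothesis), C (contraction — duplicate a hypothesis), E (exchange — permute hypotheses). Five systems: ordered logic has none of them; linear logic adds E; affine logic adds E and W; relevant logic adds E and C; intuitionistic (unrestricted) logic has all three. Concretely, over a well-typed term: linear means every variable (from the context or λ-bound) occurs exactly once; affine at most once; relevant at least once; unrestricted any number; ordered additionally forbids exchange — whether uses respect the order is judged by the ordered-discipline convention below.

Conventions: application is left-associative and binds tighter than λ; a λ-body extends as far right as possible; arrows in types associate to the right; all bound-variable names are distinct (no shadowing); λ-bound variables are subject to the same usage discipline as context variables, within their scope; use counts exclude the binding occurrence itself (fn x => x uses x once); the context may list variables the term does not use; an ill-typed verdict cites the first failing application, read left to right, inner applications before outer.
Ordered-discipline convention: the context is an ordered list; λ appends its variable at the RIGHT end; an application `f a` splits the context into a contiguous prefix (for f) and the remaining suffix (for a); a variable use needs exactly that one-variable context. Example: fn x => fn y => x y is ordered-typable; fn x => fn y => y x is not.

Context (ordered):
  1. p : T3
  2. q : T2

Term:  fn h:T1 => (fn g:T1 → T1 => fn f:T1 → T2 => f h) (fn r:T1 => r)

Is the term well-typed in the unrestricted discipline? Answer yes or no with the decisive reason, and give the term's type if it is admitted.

yes — typability at T1 → (T1 → T2) → T2 is all that's needed; term : T1 → (T1 → T2) → T2
variable uses: p: 0×, q: 0×, h (λ-bound): 1×, g (λ-bound): 0×, f (λ-bound): 1×, r (λ-bound): 1×
left-to-right use order: f, h, r
typing: well-typed at T1 → (T1 → T2) → T2
summary: ordered ✗ | linear ✗ | affine ✓ | relevant ✗ | unrestricted ✓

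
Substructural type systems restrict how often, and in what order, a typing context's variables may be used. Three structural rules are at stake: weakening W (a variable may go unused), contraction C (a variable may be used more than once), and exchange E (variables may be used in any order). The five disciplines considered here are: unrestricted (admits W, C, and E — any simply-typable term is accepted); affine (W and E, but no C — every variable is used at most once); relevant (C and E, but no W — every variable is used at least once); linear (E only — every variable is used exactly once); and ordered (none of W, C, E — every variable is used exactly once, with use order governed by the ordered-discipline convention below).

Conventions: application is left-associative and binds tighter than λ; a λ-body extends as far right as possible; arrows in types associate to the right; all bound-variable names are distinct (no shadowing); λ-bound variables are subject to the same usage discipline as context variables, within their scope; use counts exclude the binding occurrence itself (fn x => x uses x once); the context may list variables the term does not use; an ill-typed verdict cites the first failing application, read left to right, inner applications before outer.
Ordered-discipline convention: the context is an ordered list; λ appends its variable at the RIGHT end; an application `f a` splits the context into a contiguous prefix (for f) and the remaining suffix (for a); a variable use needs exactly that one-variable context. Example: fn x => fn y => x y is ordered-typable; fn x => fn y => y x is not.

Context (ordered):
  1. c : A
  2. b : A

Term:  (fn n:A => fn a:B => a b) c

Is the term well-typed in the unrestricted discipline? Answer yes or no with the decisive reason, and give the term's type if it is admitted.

no — a type mismatch blocks all five
counts: c=1; b=1; n [bound]=0; a [bound]=1
use order (left to right): a, b, c
typing: ill-typed: can't apply a value of type B
per-discipline verdicts: ordered ✗ | linear ✗ | affine ✗ | relevant ✗ | unrestricted ✗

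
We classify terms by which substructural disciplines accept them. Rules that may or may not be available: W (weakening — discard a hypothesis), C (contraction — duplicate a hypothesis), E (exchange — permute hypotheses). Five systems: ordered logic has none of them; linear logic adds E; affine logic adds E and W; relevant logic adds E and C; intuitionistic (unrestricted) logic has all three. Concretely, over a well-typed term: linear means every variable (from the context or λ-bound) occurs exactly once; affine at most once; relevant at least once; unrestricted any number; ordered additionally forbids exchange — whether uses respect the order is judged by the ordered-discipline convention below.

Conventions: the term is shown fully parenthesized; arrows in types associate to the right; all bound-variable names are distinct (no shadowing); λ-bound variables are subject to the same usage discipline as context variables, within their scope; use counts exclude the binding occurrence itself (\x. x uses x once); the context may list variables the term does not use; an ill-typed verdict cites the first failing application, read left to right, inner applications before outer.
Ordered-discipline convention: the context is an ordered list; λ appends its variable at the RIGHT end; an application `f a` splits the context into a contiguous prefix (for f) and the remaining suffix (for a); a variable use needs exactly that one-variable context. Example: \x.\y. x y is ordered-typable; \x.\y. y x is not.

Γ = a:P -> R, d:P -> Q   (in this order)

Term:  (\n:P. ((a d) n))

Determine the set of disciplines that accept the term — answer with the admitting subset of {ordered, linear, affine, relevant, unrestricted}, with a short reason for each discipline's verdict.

admitted by: none
variable uses: a: 1; d: 1; n (bound): 1
use order (left to right): a, d, n
typing: ill-typed: an application expects P but receives P -> Q
ordered: ✗ — not simply typable
linear: ✗ — fails simple typing
affine: ✗ — a type mismatch blocks all five
relevant: ✗ — the type mismatch rejects it
unrestricted: ✗ — not simply typable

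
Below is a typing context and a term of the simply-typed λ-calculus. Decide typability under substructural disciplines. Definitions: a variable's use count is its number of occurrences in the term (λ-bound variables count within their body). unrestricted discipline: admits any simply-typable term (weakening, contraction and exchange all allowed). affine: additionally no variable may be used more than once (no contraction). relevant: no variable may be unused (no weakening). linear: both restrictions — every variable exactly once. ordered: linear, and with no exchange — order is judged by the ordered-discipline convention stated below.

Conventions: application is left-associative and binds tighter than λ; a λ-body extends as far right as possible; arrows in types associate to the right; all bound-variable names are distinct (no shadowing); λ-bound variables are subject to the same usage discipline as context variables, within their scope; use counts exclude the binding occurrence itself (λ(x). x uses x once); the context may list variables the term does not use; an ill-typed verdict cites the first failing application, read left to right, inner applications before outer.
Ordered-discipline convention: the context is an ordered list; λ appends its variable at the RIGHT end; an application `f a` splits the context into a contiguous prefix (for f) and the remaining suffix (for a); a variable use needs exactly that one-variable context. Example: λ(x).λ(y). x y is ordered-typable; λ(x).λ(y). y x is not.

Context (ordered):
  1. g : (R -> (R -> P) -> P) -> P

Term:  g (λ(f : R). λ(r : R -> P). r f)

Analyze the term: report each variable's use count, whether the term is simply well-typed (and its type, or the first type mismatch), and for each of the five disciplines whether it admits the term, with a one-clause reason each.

counts: g=1, f (λ-bound)=1, r (λ-bound)=1
order of uses: g, r, f
typing: ✓ — P
ordered: ✗, needs exchange: uses follow g, r, f
linear: ✓, g, f, r: one use apiece
affine: ✓, no duplicate uses among g, f, r
relevant: ✓, every one of g, f, r appears
unrestricted: ✓, type-checks (P) and nothing is barred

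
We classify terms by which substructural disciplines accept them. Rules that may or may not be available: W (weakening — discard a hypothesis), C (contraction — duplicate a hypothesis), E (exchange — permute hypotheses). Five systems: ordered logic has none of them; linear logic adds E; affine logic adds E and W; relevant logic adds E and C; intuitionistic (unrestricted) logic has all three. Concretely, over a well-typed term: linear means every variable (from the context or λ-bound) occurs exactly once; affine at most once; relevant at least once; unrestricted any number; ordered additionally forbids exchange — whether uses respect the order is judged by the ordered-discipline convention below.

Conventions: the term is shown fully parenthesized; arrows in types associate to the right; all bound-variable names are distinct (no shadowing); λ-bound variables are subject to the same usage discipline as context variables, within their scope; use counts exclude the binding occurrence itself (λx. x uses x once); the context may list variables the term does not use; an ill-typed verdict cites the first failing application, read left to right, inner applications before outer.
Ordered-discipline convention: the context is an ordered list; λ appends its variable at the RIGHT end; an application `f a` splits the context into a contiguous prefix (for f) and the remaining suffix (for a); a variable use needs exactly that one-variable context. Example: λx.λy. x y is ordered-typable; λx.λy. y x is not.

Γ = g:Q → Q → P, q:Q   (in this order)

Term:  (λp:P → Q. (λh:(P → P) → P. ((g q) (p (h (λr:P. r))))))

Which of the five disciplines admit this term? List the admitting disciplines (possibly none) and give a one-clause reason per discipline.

admitting disciplines: ordered, linear, affine, relevant, unrestricted
counts: g: 1×; q: 1×; p [bound]: 1×; h [bound]: 1×; r [bound]: 1×
order of uses: g, q, p, h, r
typing: well-typed at (P → Q) → ((P → P) → P) → P
ordered: ✓, single-use (g, q, p, h, r), ordered derivation ok
linear: ✓, g, q, p, h, r: one use apiece
affine: ✓, at most one use each (g, q, p, h, r)
relevant: ✓, none of g, q, p, h, r goes unused
unrestricted: ✓, typability at (P → Q) → ((P → P) → P) → P is all that's needed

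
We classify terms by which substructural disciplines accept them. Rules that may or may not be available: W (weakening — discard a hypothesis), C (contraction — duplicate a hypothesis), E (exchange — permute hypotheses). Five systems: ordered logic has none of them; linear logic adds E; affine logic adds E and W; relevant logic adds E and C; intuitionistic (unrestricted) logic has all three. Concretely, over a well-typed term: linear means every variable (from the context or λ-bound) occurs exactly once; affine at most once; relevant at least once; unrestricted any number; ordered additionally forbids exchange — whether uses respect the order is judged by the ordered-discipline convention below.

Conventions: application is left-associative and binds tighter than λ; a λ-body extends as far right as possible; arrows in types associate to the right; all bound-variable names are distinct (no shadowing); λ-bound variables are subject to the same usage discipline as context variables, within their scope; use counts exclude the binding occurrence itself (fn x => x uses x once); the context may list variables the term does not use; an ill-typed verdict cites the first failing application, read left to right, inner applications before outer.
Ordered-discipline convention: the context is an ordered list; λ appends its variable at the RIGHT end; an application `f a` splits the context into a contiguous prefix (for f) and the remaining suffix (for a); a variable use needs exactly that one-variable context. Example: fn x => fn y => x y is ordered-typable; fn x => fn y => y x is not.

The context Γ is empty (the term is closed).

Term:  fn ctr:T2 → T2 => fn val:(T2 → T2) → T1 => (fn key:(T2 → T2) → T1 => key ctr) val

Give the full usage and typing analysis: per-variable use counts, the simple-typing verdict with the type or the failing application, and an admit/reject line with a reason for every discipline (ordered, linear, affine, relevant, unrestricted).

usage: ctr (λ-bound) ×1, val (λ-bound) ×1, key (λ-bound) ×1
use order (left to right): key, ctr, val
typing: well-typed — term : (T2 → T2) → ((T2 → T2) → T1) → T1
ordered: ✗ — no ordered split (uses run key, ctr, val)
linear: ✓ — ctr, val, key: one use apiece
affine: ✓ — none of ctr, val, key used more than once
relevant: ✓ — every one of ctr, val, key appears
unrestricted: ✓ — type-checks ((T2 → T2) → ((T2 → T2) → T1) → T1) and nothing is barred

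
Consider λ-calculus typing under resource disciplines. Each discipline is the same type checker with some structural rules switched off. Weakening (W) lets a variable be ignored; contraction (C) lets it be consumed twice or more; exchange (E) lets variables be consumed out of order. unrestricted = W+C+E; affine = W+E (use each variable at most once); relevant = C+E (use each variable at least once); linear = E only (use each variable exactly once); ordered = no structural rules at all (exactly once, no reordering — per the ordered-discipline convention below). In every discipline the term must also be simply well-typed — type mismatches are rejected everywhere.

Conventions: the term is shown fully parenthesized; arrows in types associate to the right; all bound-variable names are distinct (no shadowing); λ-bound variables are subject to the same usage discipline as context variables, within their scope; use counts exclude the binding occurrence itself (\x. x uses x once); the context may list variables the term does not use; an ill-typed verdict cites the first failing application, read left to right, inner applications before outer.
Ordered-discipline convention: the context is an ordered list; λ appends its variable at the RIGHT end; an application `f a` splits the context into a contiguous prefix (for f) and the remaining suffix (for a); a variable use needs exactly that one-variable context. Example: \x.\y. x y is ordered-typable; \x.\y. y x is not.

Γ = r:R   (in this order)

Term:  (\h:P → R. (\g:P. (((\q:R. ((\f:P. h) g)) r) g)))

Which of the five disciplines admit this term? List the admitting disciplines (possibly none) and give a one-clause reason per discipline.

admitting disciplines: unrestricted
use counts: r: 1; h [bound]: 1; g [bound]: 2; q [bound]: 0; f [bound]: 0
use order (left to right): h, g, r, g
typing: well-typed at (P → R) → P → R
ordered: ✗ — uses contraction: g ×2; needs weakening: q, f unused
linear: ✗ — uses contraction: g ×2; needs weakening: q, f unused
affine: ✗ — uses contraction: g ×2
relevant: ✗ — needs weakening: q, f unused
unrestricted: ✓ — simply typable at (P → R) → P → R; W, C, E all held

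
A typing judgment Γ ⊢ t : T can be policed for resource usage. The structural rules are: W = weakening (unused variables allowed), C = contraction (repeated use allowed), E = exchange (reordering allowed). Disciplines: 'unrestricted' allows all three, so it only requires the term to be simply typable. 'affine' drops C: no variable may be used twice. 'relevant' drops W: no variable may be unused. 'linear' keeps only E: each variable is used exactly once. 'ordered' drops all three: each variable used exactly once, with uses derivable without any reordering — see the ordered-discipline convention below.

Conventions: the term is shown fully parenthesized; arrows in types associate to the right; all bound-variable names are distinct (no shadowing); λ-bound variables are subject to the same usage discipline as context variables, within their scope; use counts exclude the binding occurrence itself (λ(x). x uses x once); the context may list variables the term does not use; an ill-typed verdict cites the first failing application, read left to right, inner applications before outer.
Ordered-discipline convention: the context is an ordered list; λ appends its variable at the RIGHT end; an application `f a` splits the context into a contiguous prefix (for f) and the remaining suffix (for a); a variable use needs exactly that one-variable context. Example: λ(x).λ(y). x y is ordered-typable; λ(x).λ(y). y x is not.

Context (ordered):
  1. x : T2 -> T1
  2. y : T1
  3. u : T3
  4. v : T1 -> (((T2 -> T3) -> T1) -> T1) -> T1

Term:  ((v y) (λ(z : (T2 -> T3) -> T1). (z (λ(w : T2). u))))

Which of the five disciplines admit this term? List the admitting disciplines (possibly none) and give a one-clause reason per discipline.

admitted by: affine, unrestricted
use counts: x: 0×; y: 1×; u: 1×; v: 1×; z (λ-bound): 1×; w (λ-bound): 0×
left-to-right use order: v, y, z, u
typing: the term checks, with type T1
ordered: ✗ — x, w never used (weakening)
linear: ✗ — x, w never used (weakening)
affine: ✓ — none of x, y, u, v, z, w used more than once
relevant: ✗ — x, w never used (weakening)
unrestricted: ✓ — type-checks (T1) and nothing is barred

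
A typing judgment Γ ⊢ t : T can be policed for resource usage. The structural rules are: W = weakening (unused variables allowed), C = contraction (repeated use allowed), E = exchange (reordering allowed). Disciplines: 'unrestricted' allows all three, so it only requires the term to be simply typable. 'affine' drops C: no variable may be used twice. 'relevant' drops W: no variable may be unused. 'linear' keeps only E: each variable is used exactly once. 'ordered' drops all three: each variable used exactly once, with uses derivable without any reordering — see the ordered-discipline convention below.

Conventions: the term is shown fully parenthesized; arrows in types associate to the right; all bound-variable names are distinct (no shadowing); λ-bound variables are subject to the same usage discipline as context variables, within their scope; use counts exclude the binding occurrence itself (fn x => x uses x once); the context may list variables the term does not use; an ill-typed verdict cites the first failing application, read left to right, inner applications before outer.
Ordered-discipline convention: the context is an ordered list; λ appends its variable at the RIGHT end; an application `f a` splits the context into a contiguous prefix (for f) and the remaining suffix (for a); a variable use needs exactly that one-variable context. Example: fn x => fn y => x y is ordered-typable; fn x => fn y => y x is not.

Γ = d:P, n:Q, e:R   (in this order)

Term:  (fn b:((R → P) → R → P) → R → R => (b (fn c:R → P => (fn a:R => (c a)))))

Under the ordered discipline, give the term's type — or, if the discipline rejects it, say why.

not well-typed under ordered — needs weakening: d, n, e unused
variable uses: d: 0×; n: 0×; e: 0×; b (bound): 1×; c (bound): 1×; a (bound): 1×
uses in reading order: b, c, a
typing: well-typed — term : (((R → P) → R → P) → R → R) → R → R
per-discipline verdicts: ordered ✗ | linear ✗ | affine ✓ | relevant ✗ | unrestricted ✓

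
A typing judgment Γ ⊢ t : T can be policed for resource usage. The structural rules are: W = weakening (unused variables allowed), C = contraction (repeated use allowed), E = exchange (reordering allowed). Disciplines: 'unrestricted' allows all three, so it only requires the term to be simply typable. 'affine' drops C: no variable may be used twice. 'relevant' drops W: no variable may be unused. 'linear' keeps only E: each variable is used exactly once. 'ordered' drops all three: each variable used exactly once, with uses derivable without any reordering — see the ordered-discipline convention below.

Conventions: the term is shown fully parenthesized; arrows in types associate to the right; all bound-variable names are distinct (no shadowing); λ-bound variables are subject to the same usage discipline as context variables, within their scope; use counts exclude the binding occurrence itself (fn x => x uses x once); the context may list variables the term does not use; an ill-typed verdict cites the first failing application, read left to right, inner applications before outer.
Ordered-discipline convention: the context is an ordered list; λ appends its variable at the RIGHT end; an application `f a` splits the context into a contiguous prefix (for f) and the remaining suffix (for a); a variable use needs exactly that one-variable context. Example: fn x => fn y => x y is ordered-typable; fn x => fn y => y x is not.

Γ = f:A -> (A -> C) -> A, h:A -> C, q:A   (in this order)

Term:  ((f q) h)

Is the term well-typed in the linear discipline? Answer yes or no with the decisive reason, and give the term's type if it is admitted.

yes — f, h, q: one use apiece; term : A
use counts: f=1, h=1, q=1
uses in reading order: f, q, h
typing: ✓ — A
summary: ordered ✗; linear ✓; affine ✓; relevant ✓; unrestricted ✓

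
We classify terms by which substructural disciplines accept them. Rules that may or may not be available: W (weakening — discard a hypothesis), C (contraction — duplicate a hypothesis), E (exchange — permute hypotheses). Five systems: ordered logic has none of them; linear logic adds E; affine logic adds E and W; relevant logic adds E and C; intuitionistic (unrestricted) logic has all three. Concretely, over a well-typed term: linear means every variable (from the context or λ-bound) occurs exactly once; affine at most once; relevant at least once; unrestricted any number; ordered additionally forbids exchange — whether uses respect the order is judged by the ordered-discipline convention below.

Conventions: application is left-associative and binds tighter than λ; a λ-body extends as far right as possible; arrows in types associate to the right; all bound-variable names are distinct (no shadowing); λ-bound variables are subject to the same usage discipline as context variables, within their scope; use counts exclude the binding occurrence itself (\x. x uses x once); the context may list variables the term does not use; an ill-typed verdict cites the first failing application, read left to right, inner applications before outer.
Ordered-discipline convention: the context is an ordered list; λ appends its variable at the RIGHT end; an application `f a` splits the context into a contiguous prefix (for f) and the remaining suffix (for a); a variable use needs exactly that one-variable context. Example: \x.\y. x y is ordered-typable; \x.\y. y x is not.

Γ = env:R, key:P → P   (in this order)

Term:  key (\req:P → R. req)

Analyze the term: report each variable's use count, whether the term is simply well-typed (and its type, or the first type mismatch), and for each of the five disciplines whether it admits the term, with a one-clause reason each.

variable uses: env=0; key=1; req (bound)=1
uses in reading order: key, req
typing: ill-typed: argument of type (P → R) → P → R where P is required
ordered: ✗, the type mismatch rejects it
linear: ✗, not simply typable
affine: ✗, fails simple typing
relevant: ✗, a type mismatch blocks all five
unrestricted: ✗, the type mismatch rejects it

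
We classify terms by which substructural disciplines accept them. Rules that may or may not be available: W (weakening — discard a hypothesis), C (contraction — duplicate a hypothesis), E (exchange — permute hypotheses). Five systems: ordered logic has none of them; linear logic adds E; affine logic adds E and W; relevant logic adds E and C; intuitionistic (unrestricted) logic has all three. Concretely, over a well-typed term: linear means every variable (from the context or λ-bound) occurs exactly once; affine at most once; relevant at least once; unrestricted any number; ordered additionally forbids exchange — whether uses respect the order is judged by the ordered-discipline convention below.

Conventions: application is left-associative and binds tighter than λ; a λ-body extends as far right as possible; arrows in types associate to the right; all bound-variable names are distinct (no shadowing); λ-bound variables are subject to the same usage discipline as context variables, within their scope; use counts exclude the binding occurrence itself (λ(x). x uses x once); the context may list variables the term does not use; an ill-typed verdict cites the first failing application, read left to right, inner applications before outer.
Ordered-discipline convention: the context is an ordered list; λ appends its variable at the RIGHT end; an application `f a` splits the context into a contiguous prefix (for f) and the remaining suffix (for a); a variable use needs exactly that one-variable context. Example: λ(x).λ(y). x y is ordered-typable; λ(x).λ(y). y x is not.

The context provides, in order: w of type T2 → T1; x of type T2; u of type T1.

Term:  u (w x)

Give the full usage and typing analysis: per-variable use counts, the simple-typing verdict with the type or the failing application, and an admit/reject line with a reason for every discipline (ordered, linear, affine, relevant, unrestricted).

use counts: w: 1×, x: 1×, u: 1×
uses in reading order: u, w, x
typing: ill-typed: non-function type T1 applied to an argument
ordered ✗ (fails simple typing)
linear ✗ (a type mismatch blocks all five)
affine ✗ (the type mismatch rejects it)
relevant ✗ (not simply typable)
unrestricted ✗ (fails simple typing)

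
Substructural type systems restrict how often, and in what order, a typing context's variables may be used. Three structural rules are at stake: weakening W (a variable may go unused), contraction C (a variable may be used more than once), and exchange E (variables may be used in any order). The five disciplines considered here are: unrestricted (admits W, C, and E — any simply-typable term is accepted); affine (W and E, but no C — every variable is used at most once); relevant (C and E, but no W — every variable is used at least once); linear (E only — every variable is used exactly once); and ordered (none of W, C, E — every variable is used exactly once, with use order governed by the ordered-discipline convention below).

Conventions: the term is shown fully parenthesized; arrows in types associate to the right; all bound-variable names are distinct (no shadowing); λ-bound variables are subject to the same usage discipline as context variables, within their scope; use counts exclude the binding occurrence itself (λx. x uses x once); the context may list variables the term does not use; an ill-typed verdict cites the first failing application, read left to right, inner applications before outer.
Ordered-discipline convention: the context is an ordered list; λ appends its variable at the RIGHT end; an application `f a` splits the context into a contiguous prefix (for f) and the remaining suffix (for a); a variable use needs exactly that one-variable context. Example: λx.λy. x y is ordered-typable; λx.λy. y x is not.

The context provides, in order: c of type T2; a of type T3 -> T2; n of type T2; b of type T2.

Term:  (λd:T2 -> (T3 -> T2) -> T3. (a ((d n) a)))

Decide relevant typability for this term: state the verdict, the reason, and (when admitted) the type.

no — needs weakening: c, b unused
use counts: c: 0, a: 2, n: 1, b: 0, d (λ-bound): 1
order of uses: a, d, n, a
typing: ✓ — (T2 -> (T3 -> T2) -> T3) -> T2
per-discipline verdicts: ordered ✗ · linear ✗ · affine ✗ · relevant ✗ · unrestricted ✓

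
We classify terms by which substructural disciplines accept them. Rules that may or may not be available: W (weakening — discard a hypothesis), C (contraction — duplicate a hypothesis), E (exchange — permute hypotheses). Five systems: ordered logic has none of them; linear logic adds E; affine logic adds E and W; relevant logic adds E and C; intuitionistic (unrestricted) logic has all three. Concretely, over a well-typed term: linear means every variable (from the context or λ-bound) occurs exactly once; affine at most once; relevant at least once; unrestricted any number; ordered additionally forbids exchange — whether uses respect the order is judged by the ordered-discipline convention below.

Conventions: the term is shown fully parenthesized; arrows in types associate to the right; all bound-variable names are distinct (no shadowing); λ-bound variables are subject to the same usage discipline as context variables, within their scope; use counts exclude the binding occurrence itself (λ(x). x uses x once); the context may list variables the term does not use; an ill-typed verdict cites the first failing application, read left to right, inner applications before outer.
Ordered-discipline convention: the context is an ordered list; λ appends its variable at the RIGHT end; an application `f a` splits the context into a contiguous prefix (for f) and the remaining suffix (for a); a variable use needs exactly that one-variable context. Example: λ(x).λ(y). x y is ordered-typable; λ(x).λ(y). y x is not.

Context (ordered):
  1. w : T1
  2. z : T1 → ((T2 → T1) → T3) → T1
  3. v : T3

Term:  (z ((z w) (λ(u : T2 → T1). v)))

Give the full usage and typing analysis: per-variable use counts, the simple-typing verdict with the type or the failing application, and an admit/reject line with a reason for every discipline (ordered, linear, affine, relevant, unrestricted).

counts: w ×1; z ×2; v ×1; u (λ-bound) ×0
uses in reading order: z, z, w, v
typing: the term checks, with type ((T2 → T1) → T3) → T1
ordered: ✗, z ×2 used more than once (contraction); unused: u — weakening required
linear: ✗, z ×2 used more than once (contraction); unused: u — weakening required
affine: ✗, z ×2 used more than once (contraction)
relevant: ✗, unused: u — weakening required
unrestricted: ✓, type-checks (((T2 → T1) → T3) → T1) and nothing is barred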